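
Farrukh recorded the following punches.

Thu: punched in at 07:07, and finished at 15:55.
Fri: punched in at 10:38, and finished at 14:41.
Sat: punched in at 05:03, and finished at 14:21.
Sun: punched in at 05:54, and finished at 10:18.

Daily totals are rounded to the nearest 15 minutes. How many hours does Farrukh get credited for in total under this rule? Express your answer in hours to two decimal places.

Thu: 07:07–15:55 = 8 h 48 min → rounds to 8 h 45 min
Fri: 10:38–14:41 = 4 h 3 min → rounds to 4 h 0 min
Sat: 05:03–14:21 = 9 h 18 min → rounds to 9 h 15 min
Sun: 05:54–10:18 = 4 h 24 min → rounds to 4 h 30 min
Total credited: 26 h 30 min.

26.50 hours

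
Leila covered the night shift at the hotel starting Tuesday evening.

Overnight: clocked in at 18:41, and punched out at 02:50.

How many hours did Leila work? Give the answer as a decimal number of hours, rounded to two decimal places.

Overnight: 18:41 → midnight = 5 h 19 min; midnight → 02:50 = 2 h 50 min; span 8 h 9 min

8.15 hours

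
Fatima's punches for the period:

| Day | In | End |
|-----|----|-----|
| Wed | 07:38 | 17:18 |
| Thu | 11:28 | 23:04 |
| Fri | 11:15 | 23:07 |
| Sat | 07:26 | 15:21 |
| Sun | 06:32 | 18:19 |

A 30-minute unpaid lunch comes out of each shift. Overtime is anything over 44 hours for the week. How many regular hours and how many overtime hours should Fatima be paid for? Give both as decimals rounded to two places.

Regular 44.00 hours, overtime 6.33 hours

Wed: 07:38–17:18 = 9 h 40 min; less 30 min break → 9 h 10 min
Thu: 11:28–23:04 = 11 h 36 min; less 30 min break → 11 h 6 min
Fri: 11:15–23:07 = 11 h 52 min; less 30 min break → 11 h 22 min
Sat: 07:26–15:21 = 7 h 55 min; less 30 min break → 7 h 25 min
Sun: 06:32–18:19 = 11 h 47 min; less 30 min break → 11 h 17 min
Total worked: 50 h 20 min = 50.33 h.
Threshold 44 h → overtime 6 h 20 min, regular 44 h 0 min.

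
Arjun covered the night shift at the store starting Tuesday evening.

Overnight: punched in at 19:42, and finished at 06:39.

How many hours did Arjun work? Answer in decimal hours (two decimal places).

10.95 hours

Overnight: 19:42 → midnight = 4 h 18 min; midnight → 06:39 = 6 h 39 min; span 10 h 57 min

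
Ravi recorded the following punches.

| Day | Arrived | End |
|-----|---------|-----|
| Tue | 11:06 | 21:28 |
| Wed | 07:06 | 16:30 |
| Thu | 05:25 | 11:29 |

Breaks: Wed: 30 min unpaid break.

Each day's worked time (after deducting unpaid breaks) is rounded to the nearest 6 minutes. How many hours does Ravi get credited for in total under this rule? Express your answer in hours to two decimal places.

Tue: 11:06–21:28 = 10 h 22 min → rounds to 10 h 24 min
Wed: 07:06–16:30 = 9 h 24 min − 30 min = 8 h 54 min → rounds to 8 h 54 min
Thu: 05:25–11:29 = 6 h 4 min → rounds to 6 h 6 min
Total credited: 25 h 24 min.

25.40 hours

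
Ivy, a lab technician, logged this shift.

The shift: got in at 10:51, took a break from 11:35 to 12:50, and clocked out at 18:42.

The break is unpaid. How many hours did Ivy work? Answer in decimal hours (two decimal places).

The shift: 10:51–18:42 = 7 h 51 min; less 75 min break → 6 h 36 min

6.60 hours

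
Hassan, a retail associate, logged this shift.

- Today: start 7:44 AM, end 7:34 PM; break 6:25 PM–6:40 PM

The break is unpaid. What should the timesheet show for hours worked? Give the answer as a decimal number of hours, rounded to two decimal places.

11.58 hours

Today: 7:44 AM–7:34 PM = 11 h 50 min; less 15 min break → 11 h 35 min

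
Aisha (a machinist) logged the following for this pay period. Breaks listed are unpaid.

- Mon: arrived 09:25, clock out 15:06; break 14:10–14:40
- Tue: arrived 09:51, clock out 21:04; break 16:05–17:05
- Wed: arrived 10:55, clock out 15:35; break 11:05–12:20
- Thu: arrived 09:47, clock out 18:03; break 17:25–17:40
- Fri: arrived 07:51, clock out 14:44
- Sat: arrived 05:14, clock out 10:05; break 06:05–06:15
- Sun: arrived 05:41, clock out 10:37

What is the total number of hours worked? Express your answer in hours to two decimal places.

Mon: 09:25–15:06 = 5 h 41 min; less 30 min break → 5 h 11 min
Tue: 09:51–21:04 = 11 h 13 min; less 60 min break → 10 h 13 min
Wed: 10:55–15:35 = 4 h 40 min; less 75 min break → 3 h 25 min
Thu: 09:47–18:03 = 8 h 16 min; less 15 min break → 8 h 1 min
Fri: 07:51–14:44 = 6 h 53 min
Sat: 05:14–10:05 = 4 h 51 min; less 10 min break → 4 h 41 min
Sun: 05:41–10:37 = 4 h 56 min
Total: 5 h 11 min + 10 h 13 min + 3 h 25 min + 8 h 1 min + 6 h 53 min + 4 h 41 min + 4 h 56 min = 43 h 20 min.

43.33 hours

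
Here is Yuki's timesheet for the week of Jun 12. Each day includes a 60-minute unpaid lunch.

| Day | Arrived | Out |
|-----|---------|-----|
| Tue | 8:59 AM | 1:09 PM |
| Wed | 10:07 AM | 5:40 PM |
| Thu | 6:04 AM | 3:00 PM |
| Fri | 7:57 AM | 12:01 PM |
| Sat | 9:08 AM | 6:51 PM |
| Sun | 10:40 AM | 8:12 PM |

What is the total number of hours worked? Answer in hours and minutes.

Tue: 8:59 AM–1:09 PM = 4 h 10 min; less 60 min break → 3 h 10 min
Wed: 10:07 AM–5:40 PM = 7 h 33 min; less 60 min break → 6 h 33 min
Thu: 6:04 AM–3:00 PM = 8 h 56 min; less 60 min break → 7 h 56 min
Fri: 7:57 AM–12:01 PM = 4 h 4 min; less 60 min break → 3 h 4 min
Sat: 9:08 AM–6:51 PM = 9 h 43 min; less 60 min break → 8 h 43 min
Sun: 10:40 AM–8:12 PM = 9 h 32 min; less 60 min break → 8 h 32 min
Total: 3 h 10 min + 6 h 33 min + 7 h 56 min + 3 h 4 min + 8 h 43 min + 8 h 32 min = 37 h 58 min.

37 h 58 min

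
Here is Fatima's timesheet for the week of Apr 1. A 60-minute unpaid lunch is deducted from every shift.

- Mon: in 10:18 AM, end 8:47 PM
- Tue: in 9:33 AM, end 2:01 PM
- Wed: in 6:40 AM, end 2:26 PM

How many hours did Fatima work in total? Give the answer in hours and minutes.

19 h 43 min

Mon: 10:18 AM–8:47 PM = 10 h 29 min; less 60 min break → 9 h 29 min
Tue: 9:33 AM–2:01 PM = 4 h 28 min; less 60 min break → 3 h 28 min
Wed: 6:40 AM–2:26 PM = 7 h 46 min; less 60 min break → 6 h 46 min
Total: 9 h 29 min + 3 h 28 min + 6 h 46 min = 19 h 43 min.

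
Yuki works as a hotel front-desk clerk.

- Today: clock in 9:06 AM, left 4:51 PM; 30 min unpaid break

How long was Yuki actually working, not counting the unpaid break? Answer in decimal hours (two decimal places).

7.25 hours

Today: 9:06 AM–4:51 PM = 7 h 45 min; less 30 min break → 7 h 15 min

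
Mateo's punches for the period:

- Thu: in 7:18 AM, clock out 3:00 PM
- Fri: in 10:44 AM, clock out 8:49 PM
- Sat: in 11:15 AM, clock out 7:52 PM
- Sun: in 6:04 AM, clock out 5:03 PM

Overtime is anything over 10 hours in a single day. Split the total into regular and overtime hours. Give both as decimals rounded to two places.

Regular 36.32 hours, overtime 1.07 hours

Thu: 7:18 AM–3:00 PM = 7 h 42 min
Fri: 10:44 AM–8:49 PM = 10 h 5 min
Sat: 11:15 AM–7:52 PM = 8 h 37 min
Sun: 6:04 AM–5:03 PM = 10 h 59 min
Thu reg 7 h 42 min / OT 0 h 0 min; Fri reg 10 h 0 min / OT 0 h 5 min; Sat reg 8 h 37 min / OT 0 h 0 min; Sun reg 10 h 0 min / OT 0 h 59 min.
Totals: regular 36 h 19 min, overtime 1 h 4 min.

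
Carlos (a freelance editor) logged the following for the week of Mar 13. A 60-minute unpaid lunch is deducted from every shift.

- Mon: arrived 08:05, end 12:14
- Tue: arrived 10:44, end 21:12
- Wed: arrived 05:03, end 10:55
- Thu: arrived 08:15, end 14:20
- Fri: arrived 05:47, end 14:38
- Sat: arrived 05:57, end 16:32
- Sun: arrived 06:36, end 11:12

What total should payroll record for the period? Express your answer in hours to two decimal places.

43.60 hours

Mon: 08:05–12:14 = 4 h 9 min; less 60 min break → 3 h 9 min
Tue: 10:44–21:12 = 10 h 28 min; less 60 min break → 9 h 28 min
Wed: 05:03–10:55 = 5 h 52 min; less 60 min break → 4 h 52 min
Thu: 08:15–14:20 = 6 h 5 min; less 60 min break → 5 h 5 min
Fri: 05:47–14:38 = 8 h 51 min; less 60 min break → 7 h 51 min
Sat: 05:57–16:32 = 10 h 35 min; less 60 min break → 9 h 35 min
Sun: 06:36–11:12 = 4 h 36 min; less 60 min break → 3 h 36 min
Total: 3 h 9 min + 9 h 28 min + 4 h 52 min + 5 h 5 min + 7 h 51 min + 9 h 35 min + 3 h 36 min = 43 h 36 min.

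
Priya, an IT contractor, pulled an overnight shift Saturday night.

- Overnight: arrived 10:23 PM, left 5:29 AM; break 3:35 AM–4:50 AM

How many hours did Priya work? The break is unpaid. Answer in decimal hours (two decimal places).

5.85 hours

Overnight: 10:23 PM → midnight = 1 h 37 min; midnight → 5:29 AM = 5 h 29 min; span 7 h 6 min; less 75 min break → 5 h 51 min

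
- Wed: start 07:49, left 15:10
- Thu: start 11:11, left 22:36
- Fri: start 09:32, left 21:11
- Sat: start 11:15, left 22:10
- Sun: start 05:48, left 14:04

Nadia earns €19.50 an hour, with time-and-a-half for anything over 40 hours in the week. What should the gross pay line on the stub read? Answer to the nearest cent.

€1060.80

Wed: 07:49–15:10 = 7 h 21 min
Thu: 11:11–22:36 = 11 h 25 min
Fri: 09:32–21:11 = 11 h 39 min
Sat: 11:15–22:10 = 10 h 55 min
Sun: 05:48–14:04 = 8 h 16 min
Total worked: 49 h 36 min = 2976 min.
Regular 40 h 0 min = 2400 min at €19.50/h; overtime 9 h 36 min = 576 min at €29.25/h.
Pay = (2400 × €19.50 + 576 × €29.25) ÷ 60 = €1060.80.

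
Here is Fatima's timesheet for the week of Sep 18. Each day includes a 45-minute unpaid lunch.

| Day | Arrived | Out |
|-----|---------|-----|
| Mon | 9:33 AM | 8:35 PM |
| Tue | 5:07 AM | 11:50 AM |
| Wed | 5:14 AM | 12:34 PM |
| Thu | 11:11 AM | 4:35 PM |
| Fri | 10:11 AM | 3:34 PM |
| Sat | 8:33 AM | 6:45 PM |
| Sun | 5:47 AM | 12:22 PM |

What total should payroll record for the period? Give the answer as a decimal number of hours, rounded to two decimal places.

47.40 hours

Mon: 9:33 AM–8:35 PM = 11 h 2 min; less 45 min break → 10 h 17 min
Tue: 5:07 AM–11:50 AM = 6 h 43 min; less 45 min break → 5 h 58 min
Wed: 5:14 AM–12:34 PM = 7 h 20 min; less 45 min break → 6 h 35 min
Thu: 11:11 AM–4:35 PM = 5 h 24 min; less 45 min break → 4 h 39 min
Fri: 10:11 AM–3:34 PM = 5 h 23 min; less 45 min break → 4 h 38 min
Sat: 8:33 AM–6:45 PM = 10 h 12 min; less 45 min break → 9 h 27 min
Sun: 5:47 AM–12:22 PM = 6 h 35 min; less 45 min break → 5 h 50 min
Total: 10 h 17 min + 5 h 58 min + 6 h 35 min + 4 h 39 min + 4 h 38 min + 9 h 27 min + 5 h 50 min = 47 h 24 min.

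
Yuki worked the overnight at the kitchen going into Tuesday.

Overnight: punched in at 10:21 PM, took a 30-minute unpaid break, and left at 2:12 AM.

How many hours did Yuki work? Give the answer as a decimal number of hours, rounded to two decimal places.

3.35 hours

Overnight: 10:21 PM → midnight = 1 h 39 min; midnight → 2:12 AM = 2 h 12 min; span 3 h 51 min; less 30 min break → 3 h 21 min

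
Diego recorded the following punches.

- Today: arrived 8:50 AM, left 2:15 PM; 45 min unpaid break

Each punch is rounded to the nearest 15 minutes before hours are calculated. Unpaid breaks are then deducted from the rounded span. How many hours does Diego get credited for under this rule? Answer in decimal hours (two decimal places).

4.75 hours

Today: in 8:50 AM→8:45 AM, out 2:15 PM→2:15 PM; 5 h 30 min − 45 min = 4 h 45 min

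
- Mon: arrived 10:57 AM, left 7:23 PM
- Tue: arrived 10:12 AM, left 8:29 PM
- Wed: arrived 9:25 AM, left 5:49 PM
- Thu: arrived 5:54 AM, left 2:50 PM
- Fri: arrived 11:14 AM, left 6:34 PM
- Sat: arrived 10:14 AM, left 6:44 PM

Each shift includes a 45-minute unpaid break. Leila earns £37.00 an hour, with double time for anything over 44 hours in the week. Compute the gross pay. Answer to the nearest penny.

Mon: 10:57 AM–7:23 PM = 8 h 26 min; less 45 min break → 7 h 41 min
Tue: 10:12 AM–8:29 PM = 10 h 17 min; less 45 min break → 9 h 32 min
Wed: 9:25 AM–5:49 PM = 8 h 24 min; less 45 min break → 7 h 39 min
Thu: 5:54 AM–2:50 PM = 8 h 56 min; less 45 min break → 8 h 11 min
Fri: 11:14 AM–6:34 PM = 7 h 20 min; less 45 min break → 6 h 35 min
Sat: 10:14 AM–6:44 PM = 8 h 30 min; less 45 min break → 7 h 45 min
Total worked: 47 h 23 min = 2843 min.
Regular 44 h 0 min = 2640 min at £37.00/h; overtime 3 h 23 min = 203 min at £74.00/h.
Pay = (2640 × £37.00 + 203 × £74.00) ÷ 60 = £1878.37.

£1878.37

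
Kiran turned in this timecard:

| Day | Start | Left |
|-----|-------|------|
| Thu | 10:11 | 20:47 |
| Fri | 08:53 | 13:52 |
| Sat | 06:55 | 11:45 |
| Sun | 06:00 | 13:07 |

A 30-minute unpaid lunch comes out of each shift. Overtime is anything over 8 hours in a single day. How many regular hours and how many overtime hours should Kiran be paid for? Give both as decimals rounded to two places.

Regular 23.43 hours, overtime 2.10 hours

Thu: 10:11–20:47 = 10 h 36 min; less 30 min break → 10 h 6 min
Fri: 08:53–13:52 = 4 h 59 min; less 30 min break → 4 h 29 min
Sat: 06:55–11:45 = 4 h 50 min; less 30 min break → 4 h 20 min
Sun: 06:00–13:07 = 7 h 7 min; less 30 min break → 6 h 37 min
Thu reg 8 h 0 min / OT 2 h 6 min; Fri reg 4 h 29 min / OT 0 h 0 min; Sat reg 4 h 20 min / OT 0 h 0 min; Sun reg 6 h 37 min / OT 0 h 0 min.
Totals: regular 23 h 26 min, overtime 2 h 6 min.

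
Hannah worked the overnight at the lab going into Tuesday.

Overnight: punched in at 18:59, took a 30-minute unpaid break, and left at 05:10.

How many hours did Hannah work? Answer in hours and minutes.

9 h 41 min

Overnight: 18:59 → midnight = 5 h 1 min; midnight → 05:10 = 5 h 10 min; span 10 h 11 min; less 30 min break → 9 h 41 min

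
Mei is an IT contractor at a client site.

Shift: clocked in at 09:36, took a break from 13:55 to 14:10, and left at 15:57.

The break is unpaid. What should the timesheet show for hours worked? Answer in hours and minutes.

Shift: 09:36–15:57 = 6 h 21 min; less 15 min break → 6 h 6 min

6 h 6 min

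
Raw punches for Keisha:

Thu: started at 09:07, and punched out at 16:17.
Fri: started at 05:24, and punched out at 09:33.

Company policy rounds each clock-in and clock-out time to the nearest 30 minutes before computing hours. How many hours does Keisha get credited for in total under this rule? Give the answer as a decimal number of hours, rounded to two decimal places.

11.50 hours

Thu: in 09:07→09:00, out 16:17→16:30; 7 h 30 min
Fri: in 05:24→05:30, out 09:33→09:30; 4 h 0 min
Total credited: 11 h 30 min.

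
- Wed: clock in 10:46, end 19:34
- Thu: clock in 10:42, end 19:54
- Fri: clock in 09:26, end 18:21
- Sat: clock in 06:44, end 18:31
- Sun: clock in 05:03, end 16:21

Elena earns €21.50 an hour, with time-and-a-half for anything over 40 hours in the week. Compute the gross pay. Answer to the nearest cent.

Wed: 10:46–19:34 = 8 h 48 min
Thu: 10:42–19:54 = 9 h 12 min
Fri: 09:26–18:21 = 8 h 55 min
Sat: 06:44–18:31 = 11 h 47 min
Sun: 05:03–16:21 = 11 h 18 min
Total worked: 50 h 0 min = 3000 min.
Regular 40 h 0 min = 2400 min at €21.50/h; overtime 10 h 0 min = 600 min at €32.25/h.
Pay = (2400 × €21.50 + 600 × €32.25) ÷ 60 = €1182.50.

€1182.50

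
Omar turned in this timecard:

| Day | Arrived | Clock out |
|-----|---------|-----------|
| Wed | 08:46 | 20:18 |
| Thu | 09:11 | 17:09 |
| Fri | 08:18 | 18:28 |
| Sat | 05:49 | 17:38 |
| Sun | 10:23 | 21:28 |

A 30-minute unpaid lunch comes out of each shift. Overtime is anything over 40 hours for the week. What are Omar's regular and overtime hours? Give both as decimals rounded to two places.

Regular 40.00 hours, overtime 10.07 hours

Wed: 08:46–20:18 = 11 h 32 min; less 30 min break → 11 h 2 min
Thu: 09:11–17:09 = 7 h 58 min; less 30 min break → 7 h 28 min
Fri: 08:18–18:28 = 10 h 10 min; less 30 min break → 9 h 40 min
Sat: 05:49–17:38 = 11 h 49 min; less 30 min break → 11 h 19 min
Sun: 10:23–21:28 = 11 h 5 min; less 30 min break → 10 h 35 min
Total worked: 50 h 4 min = 50.07 h.
Threshold 40 h → overtime 10 h 4 min, regular 40 h 0 min.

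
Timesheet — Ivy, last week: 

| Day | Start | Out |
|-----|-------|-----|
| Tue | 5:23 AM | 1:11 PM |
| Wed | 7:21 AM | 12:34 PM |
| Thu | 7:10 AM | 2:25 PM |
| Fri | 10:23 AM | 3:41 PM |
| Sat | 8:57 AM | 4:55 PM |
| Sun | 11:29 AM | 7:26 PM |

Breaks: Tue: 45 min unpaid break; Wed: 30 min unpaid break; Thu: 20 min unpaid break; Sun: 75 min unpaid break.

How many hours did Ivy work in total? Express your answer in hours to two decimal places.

Tue: 5:23 AM–1:11 PM = 7 h 48 min; less 45 min break → 7 h 3 min
Wed: 7:21 AM–12:34 PM = 5 h 13 min; less 30 min break → 4 h 43 min
Thu: 7:10 AM–2:25 PM = 7 h 15 min; less 20 min break → 6 h 55 min
Fri: 10:23 AM–3:41 PM = 5 h 18 min
Sat: 8:57 AM–4:55 PM = 7 h 58 min
Sun: 11:29 AM–7:26 PM = 7 h 57 min; less 75 min break → 6 h 42 min
Total: 7 h 3 min + 4 h 43 min + 6 h 55 min + 5 h 18 min + 7 h 58 min + 6 h 42 min = 38 h 39 min.

38.65 hours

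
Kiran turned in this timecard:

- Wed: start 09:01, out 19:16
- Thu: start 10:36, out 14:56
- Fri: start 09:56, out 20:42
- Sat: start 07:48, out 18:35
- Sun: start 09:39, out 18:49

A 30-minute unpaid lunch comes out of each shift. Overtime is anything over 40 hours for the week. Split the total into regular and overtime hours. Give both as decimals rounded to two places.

Regular 40.00 hours, overtime 2.80 hours

Wed: 09:01–19:16 = 10 h 15 min; less 30 min break → 9 h 45 min
Thu: 10:36–14:56 = 4 h 20 min; less 30 min break → 3 h 50 min
Fri: 09:56–20:42 = 10 h 46 min; less 30 min break → 10 h 16 min
Sat: 07:48–18:35 = 10 h 47 min; less 30 min break → 10 h 17 min
Sun: 09:39–18:49 = 9 h 10 min; less 30 min break → 8 h 40 min
Total worked: 42 h 48 min = 42.80 h.
Threshold 40 h → overtime 2 h 48 min, regular 40 h 0 min.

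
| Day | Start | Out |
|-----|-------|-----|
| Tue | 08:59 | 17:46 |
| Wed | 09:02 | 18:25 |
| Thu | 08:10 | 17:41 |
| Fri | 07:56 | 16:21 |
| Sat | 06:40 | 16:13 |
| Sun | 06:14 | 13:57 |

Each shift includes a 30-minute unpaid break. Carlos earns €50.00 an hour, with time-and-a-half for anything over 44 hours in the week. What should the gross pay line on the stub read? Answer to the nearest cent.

€2677.50

Tue: 08:59–17:46 = 8 h 47 min; less 30 min break → 8 h 17 min
Wed: 09:02–18:25 = 9 h 23 min; less 30 min break → 8 h 53 min
Thu: 08:10–17:41 = 9 h 31 min; less 30 min break → 9 h 1 min
Fri: 07:56–16:21 = 8 h 25 min; less 30 min break → 7 h 55 min
Sat: 06:40–16:13 = 9 h 33 min; less 30 min break → 9 h 3 min
Sun: 06:14–13:57 = 7 h 43 min; less 30 min break → 7 h 13 min
Total worked: 50 h 22 min = 3022 min.
Regular 44 h 0 min = 2640 min at €50.00/h; overtime 6 h 22 min = 382 min at €75.00/h.
Pay = (2640 × €50.00 + 382 × €75.00) ÷ 60 = €2677.50.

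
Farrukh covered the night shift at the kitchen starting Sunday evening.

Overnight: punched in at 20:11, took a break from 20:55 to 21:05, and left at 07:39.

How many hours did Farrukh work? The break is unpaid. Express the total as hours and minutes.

11 h 18 min

Overnight: 20:11 → midnight = 3 h 49 min; midnight → 07:39 = 7 h 39 min; span 11 h 28 min; less 10 min break → 11 h 18 min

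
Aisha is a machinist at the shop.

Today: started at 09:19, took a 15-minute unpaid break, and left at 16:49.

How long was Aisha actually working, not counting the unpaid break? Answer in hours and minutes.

7 h 15 min

Today: 09:19–16:49 = 7 h 30 min; less 15 min break → 7 h 15 min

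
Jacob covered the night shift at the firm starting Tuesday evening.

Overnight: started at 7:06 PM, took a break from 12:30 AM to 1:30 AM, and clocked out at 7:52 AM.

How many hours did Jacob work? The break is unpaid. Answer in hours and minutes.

Overnight: 7:06 PM → midnight = 4 h 54 min; midnight → 7:52 AM = 7 h 52 min; span 12 h 46 min; less 60 min break → 11 h 46 min

11 h 46 min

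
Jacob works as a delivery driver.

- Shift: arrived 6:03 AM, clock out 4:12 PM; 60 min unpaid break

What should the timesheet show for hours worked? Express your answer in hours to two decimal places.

9.15 hours

Shift: 6:03 AM–4:12 PM = 10 h 9 min; less 60 min break → 9 h 9 min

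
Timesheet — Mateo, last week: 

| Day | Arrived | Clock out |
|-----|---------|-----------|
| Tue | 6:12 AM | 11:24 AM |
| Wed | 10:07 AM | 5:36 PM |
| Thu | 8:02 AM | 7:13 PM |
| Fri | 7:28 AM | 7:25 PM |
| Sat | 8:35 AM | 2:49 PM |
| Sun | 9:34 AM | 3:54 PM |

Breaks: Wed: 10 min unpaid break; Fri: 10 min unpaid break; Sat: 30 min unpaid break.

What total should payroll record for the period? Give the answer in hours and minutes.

Tue: 6:12 AM–11:24 AM = 5 h 12 min
Wed: 10:07 AM–5:36 PM = 7 h 29 min; less 10 min break → 7 h 19 min
Thu: 8:02 AM–7:13 PM = 11 h 11 min
Fri: 7:28 AM–7:25 PM = 11 h 57 min; less 10 min break → 11 h 47 min
Sat: 8:35 AM–2:49 PM = 6 h 14 min; less 30 min break → 5 h 44 min
Sun: 9:34 AM–3:54 PM = 6 h 20 min
Total: 5 h 12 min + 7 h 19 min + 11 h 11 min + 11 h 47 min + 5 h 44 min + 6 h 20 min = 47 h 33 min.

47 h 33 min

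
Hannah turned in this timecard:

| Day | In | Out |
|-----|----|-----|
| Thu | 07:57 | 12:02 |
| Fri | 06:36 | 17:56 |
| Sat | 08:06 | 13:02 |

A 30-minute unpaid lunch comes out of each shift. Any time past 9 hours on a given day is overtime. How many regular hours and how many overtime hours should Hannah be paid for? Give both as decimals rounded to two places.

Regular 17.02 hours, overtime 1.83 hours

Thu: 07:57–12:02 = 4 h 5 min; less 30 min break → 3 h 35 min
Fri: 06:36–17:56 = 11 h 20 min; less 30 min break → 10 h 50 min
Sat: 08:06–13:02 = 4 h 56 min; less 30 min break → 4 h 26 min
Thu reg 3 h 35 min / OT 0 h 0 min; Fri reg 9 h 0 min / OT 1 h 50 min; Sat reg 4 h 26 min / OT 0 h 0 min.
Totals: regular 17 h 1 min, overtime 1 h 50 min.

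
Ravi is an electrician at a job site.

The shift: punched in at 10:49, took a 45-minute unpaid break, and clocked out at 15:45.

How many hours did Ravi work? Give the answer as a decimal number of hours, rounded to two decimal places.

The shift: 10:49–15:45 = 4 h 56 min; less 45 min break → 4 h 11 min

4.18 hours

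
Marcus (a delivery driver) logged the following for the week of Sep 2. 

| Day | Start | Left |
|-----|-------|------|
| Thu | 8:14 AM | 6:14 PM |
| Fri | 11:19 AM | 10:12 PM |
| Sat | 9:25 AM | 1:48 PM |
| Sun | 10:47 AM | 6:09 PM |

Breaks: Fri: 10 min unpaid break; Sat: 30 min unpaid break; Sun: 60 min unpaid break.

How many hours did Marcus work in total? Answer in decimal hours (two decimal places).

Thu: 8:14 AM–6:14 PM = 10 h 0 min
Fri: 11:19 AM–10:12 PM = 10 h 53 min; less 10 min break → 10 h 43 min
Sat: 9:25 AM–1:48 PM = 4 h 23 min; less 30 min break → 3 h 53 min
Sun: 10:47 AM–6:09 PM = 7 h 22 min; less 60 min break → 6 h 22 min
Total: 10 h 0 min + 10 h 43 min + 3 h 53 min + 6 h 22 min = 30 h 58 min.

30.97 hours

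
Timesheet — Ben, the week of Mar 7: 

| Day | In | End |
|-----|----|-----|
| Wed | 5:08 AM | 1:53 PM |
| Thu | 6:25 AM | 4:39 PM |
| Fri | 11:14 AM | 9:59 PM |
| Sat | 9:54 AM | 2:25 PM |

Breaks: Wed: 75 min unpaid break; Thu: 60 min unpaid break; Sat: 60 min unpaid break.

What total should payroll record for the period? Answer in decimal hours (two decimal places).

Wed: 5:08 AM–1:53 PM = 8 h 45 min; less 75 min break → 7 h 30 min
Thu: 6:25 AM–4:39 PM = 10 h 14 min; less 60 min break → 9 h 14 min
Fri: 11:14 AM–9:59 PM = 10 h 45 min
Sat: 9:54 AM–2:25 PM = 4 h 31 min; less 60 min break → 3 h 31 min
Total: 7 h 30 min + 9 h 14 min + 10 h 45 min + 3 h 31 min = 31 h 0 min.

31.00 hours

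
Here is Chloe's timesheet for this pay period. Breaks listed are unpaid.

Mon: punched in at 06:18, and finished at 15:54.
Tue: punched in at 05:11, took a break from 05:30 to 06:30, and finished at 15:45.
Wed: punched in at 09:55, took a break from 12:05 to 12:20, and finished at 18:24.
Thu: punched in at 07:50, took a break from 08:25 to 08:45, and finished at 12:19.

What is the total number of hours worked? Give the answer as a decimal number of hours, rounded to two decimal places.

Mon: 06:18–15:54 = 9 h 36 min
Tue: 05:11–15:45 = 10 h 34 min; less 60 min break → 9 h 34 min
Wed: 09:55–18:24 = 8 h 29 min; less 15 min break → 8 h 14 min
Thu: 07:50–12:19 = 4 h 29 min; less 20 min break → 4 h 9 min
Total: 9 h 36 min + 9 h 34 min + 8 h 14 min + 4 h 9 min = 31 h 33 min.

31.55 hours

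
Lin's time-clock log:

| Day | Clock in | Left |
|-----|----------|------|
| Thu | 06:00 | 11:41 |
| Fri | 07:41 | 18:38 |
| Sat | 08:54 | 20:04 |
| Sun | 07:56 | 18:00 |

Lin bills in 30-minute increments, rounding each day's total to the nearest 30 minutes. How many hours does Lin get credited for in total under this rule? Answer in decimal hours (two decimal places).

37.50 hours

Thu: 06:00–11:41 = 5 h 41 min → rounds to 5 h 30 min
Fri: 07:41–18:38 = 10 h 57 min → rounds to 11 h 0 min
Sat: 08:54–20:04 = 11 h 10 min → rounds to 11 h 0 min
Sun: 07:56–18:00 = 10 h 4 min → rounds to 10 h 0 min
Total credited: 37 h 30 min.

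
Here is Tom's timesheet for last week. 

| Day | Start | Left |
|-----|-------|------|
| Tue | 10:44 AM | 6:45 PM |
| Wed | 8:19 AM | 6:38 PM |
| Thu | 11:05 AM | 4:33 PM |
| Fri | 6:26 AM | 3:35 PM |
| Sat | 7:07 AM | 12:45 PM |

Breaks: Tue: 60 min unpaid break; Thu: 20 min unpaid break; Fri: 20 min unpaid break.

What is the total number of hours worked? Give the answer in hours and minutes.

Tue: 10:44 AM–6:45 PM = 8 h 1 min; less 60 min break → 7 h 1 min
Wed: 8:19 AM–6:38 PM = 10 h 19 min
Thu: 11:05 AM–4:33 PM = 5 h 28 min; less 20 min break → 5 h 8 min
Fri: 6:26 AM–3:35 PM = 9 h 9 min; less 20 min break → 8 h 49 min
Sat: 7:07 AM–12:45 PM = 5 h 38 min
Total: 7 h 1 min + 10 h 19 min + 5 h 8 min + 8 h 49 min + 5 h 38 min = 36 h 55 min.

36 h 55 min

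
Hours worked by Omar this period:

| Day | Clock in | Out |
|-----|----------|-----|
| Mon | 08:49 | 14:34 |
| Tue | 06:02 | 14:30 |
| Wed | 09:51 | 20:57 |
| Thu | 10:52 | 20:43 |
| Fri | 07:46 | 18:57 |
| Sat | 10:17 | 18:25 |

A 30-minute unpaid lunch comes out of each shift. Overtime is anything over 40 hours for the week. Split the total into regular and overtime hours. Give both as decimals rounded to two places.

Regular 40.00 hours, overtime 11.48 hours

Mon: 08:49–14:34 = 5 h 45 min; less 30 min break → 5 h 15 min
Tue: 06:02–14:30 = 8 h 28 min; less 30 min break → 7 h 58 min
Wed: 09:51–20:57 = 11 h 6 min; less 30 min break → 10 h 36 min
Thu: 10:52–20:43 = 9 h 51 min; less 30 min break → 9 h 21 min
Fri: 07:46–18:57 = 11 h 11 min; less 30 min break → 10 h 41 min
Sat: 10:17–18:25 = 8 h 8 min; less 30 min break → 7 h 38 min
Total worked: 51 h 29 min = 51.48 h.
Threshold 40 h → overtime 11 h 29 min, regular 40 h 0 min.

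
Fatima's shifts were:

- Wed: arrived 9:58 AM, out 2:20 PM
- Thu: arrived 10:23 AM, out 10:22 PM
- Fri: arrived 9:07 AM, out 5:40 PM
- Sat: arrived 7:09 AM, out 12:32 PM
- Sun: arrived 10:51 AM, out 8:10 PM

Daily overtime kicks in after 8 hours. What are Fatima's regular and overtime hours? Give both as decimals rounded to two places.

Regular 33.75 hours, overtime 5.85 hours

Wed: 9:58 AM–2:20 PM = 4 h 22 min
Thu: 10:23 AM–10:22 PM = 11 h 59 min
Fri: 9:07 AM–5:40 PM = 8 h 33 min
Sat: 7:09 AM–12:32 PM = 5 h 23 min
Sun: 10:51 AM–8:10 PM = 9 h 19 min
Wed reg 4 h 22 min / OT 0 h 0 min; Thu reg 8 h 0 min / OT 3 h 59 min; Fri reg 8 h 0 min / OT 0 h 33 min; Sat reg 5 h 23 min / OT 0 h 0 min; Sun reg 8 h 0 min / OT 1 h 19 min.
Totals: regular 33 h 45 min, overtime 5 h 51 min.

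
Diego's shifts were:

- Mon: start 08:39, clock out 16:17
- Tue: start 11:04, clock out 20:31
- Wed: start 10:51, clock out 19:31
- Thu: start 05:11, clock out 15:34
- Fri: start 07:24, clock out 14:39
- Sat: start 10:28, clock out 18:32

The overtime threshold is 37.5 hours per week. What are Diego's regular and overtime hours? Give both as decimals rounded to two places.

Regular 37.50 hours, overtime 13.95 hours

Mon: 08:39–16:17 = 7 h 38 min
Tue: 11:04–20:31 = 9 h 27 min
Wed: 10:51–19:31 = 8 h 40 min
Thu: 05:11–15:34 = 10 h 23 min
Fri: 07:24–14:39 = 7 h 15 min
Sat: 10:28–18:32 = 8 h 4 min
Total worked: 51 h 27 min = 51.45 h.
Threshold 37.5 h → overtime 13 h 57 min, regular 37 h 30 min.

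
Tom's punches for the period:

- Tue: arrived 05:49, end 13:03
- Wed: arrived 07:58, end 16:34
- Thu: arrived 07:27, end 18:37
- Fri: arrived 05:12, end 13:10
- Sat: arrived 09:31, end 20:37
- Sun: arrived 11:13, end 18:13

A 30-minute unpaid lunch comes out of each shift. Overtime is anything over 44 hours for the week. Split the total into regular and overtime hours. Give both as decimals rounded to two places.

Tue: 05:49–13:03 = 7 h 14 min; less 30 min break → 6 h 44 min
Wed: 07:58–16:34 = 8 h 36 min; less 30 min break → 8 h 6 min
Thu: 07:27–18:37 = 11 h 10 min; less 30 min break → 10 h 40 min
Fri: 05:12–13:10 = 7 h 58 min; less 30 min break → 7 h 28 min
Sat: 09:31–20:37 = 11 h 6 min; less 30 min break → 10 h 36 min
Sun: 11:13–18:13 = 7 h 0 min; less 30 min break → 6 h 30 min
Total worked: 50 h 4 min = 50.07 h.
Threshold 44 h → overtime 6 h 4 min, regular 44 h 0 min.

Regular 44.00 hours, overtime 6.07 hours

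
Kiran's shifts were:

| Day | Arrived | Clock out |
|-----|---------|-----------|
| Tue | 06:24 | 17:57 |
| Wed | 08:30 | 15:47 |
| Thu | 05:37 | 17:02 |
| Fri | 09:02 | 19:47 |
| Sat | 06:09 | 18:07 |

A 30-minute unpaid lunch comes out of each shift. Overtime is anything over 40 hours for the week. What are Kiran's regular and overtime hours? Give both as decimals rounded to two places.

Tue: 06:24–17:57 = 11 h 33 min; less 30 min break → 11 h 3 min
Wed: 08:30–15:47 = 7 h 17 min; less 30 min break → 6 h 47 min
Thu: 05:37–17:02 = 11 h 25 min; less 30 min break → 10 h 55 min
Fri: 09:02–19:47 = 10 h 45 min; less 30 min break → 10 h 15 min
Sat: 06:09–18:07 = 11 h 58 min; less 30 min break → 11 h 28 min
Total worked: 50 h 28 min = 50.47 h.
Threshold 40 h → overtime 10 h 28 min, regular 40 h 0 min.

Regular 40.00 hours, overtime 10.47 hours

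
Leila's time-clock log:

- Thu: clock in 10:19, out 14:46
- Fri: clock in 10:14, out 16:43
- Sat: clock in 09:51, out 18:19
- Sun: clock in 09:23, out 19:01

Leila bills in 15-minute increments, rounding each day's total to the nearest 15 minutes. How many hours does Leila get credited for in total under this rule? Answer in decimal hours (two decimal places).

29.25 hours

Thu: 10:19–14:46 = 4 h 27 min → rounds to 4 h 30 min
Fri: 10:14–16:43 = 6 h 29 min → rounds to 6 h 30 min
Sat: 09:51–18:19 = 8 h 28 min → rounds to 8 h 30 min
Sun: 09:23–19:01 = 9 h 38 min → rounds to 9 h 45 min
Total credited: 29 h 15 min.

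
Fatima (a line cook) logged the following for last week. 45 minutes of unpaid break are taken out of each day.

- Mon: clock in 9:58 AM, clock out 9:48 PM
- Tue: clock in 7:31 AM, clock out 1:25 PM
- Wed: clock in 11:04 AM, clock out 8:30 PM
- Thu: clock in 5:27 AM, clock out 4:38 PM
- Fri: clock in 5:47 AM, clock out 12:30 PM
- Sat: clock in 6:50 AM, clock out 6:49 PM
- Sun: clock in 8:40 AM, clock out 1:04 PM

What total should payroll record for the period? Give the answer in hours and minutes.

Mon: 9:58 AM–9:48 PM = 11 h 50 min; less 45 min break → 11 h 5 min
Tue: 7:31 AM–1:25 PM = 5 h 54 min; less 45 min break → 5 h 9 min
Wed: 11:04 AM–8:30 PM = 9 h 26 min; less 45 min break → 8 h 41 min
Thu: 5:27 AM–4:38 PM = 11 h 11 min; less 45 min break → 10 h 26 min
Fri: 5:47 AM–12:30 PM = 6 h 43 min; less 45 min break → 5 h 58 min
Sat: 6:50 AM–6:49 PM = 11 h 59 min; less 45 min break → 11 h 14 min
Sun: 8:40 AM–1:04 PM = 4 h 24 min; less 45 min break → 3 h 39 min
Total: 11 h 5 min + 5 h 9 min + 8 h 41 min + 10 h 26 min + 5 h 58 min + 11 h 14 min + 3 h 39 min = 56 h 12 min.

56 h 12 min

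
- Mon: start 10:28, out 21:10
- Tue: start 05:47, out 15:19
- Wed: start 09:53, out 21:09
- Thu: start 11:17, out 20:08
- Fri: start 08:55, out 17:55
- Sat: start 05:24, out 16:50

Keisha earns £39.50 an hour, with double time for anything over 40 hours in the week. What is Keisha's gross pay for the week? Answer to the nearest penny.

Mon: 10:28–21:10 = 10 h 42 min
Tue: 05:47–15:19 = 9 h 32 min
Wed: 09:53–21:09 = 11 h 16 min
Thu: 11:17–20:08 = 8 h 51 min
Fri: 08:55–17:55 = 9 h 0 min
Sat: 05:24–16:50 = 11 h 26 min
Total worked: 60 h 47 min = 3647 min.
Regular 40 h 0 min = 2400 min at £39.50/h; overtime 20 h 47 min = 1247 min at £79.00/h.
Pay = (2400 × £39.50 + 1247 × £79.00) ÷ 60 = £3221.88.

£3221.88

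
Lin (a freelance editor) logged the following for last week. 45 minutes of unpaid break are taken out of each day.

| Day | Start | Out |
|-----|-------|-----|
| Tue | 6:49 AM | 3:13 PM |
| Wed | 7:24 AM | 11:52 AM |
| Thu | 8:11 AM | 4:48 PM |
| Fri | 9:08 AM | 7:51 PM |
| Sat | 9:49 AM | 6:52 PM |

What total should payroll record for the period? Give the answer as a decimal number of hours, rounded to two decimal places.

37.50 hours

Tue: 6:49 AM–3:13 PM = 8 h 24 min; less 45 min break → 7 h 39 min
Wed: 7:24 AM–11:52 AM = 4 h 28 min; less 45 min break → 3 h 43 min
Thu: 8:11 AM–4:48 PM = 8 h 37 min; less 45 min break → 7 h 52 min
Fri: 9:08 AM–7:51 PM = 10 h 43 min; less 45 min break → 9 h 58 min
Sat: 9:49 AM–6:52 PM = 9 h 3 min; less 45 min break → 8 h 18 min
Total: 7 h 39 min + 3 h 43 min + 7 h 52 min + 9 h 58 min + 8 h 18 min = 37 h 30 min.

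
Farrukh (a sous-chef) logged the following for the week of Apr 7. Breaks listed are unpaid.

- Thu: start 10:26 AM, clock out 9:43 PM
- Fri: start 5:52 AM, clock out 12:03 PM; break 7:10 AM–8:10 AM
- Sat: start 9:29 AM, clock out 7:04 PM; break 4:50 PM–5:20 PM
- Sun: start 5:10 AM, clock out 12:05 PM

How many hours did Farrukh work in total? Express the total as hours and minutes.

32 h 28 min

Thu: 10:26 AM–9:43 PM = 11 h 17 min
Fri: 5:52 AM–12:03 PM = 6 h 11 min; less 60 min break → 5 h 11 min
Sat: 9:29 AM–7:04 PM = 9 h 35 min; less 30 min break → 9 h 5 min
Sun: 5:10 AM–12:05 PM = 6 h 55 min
Total: 11 h 17 min + 5 h 11 min + 9 h 5 min + 6 h 55 min = 32 h 28 min.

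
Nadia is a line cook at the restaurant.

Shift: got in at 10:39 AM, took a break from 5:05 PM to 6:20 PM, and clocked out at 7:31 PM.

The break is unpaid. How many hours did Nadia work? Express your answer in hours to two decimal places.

7.62 hours

Shift: 10:39 AM–7:31 PM = 8 h 52 min; less 75 min break → 7 h 37 min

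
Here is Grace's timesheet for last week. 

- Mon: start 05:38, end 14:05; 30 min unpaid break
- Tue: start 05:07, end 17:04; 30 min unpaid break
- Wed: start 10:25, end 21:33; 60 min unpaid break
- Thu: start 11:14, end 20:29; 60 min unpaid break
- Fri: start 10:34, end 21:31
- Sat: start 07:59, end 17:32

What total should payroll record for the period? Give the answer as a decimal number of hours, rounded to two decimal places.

Mon: 05:38–14:05 = 8 h 27 min; less 30 min break → 7 h 57 min
Tue: 05:07–17:04 = 11 h 57 min; less 30 min break → 11 h 27 min
Wed: 10:25–21:33 = 11 h 8 min; less 60 min break → 10 h 8 min
Thu: 11:14–20:29 = 9 h 15 min; less 60 min break → 8 h 15 min
Fri: 10:34–21:31 = 10 h 57 min
Sat: 07:59–17:32 = 9 h 33 min
Total: 7 h 57 min + 11 h 27 min + 10 h 8 min + 8 h 15 min + 10 h 57 min + 9 h 33 min = 58 h 17 min.

58.28 hours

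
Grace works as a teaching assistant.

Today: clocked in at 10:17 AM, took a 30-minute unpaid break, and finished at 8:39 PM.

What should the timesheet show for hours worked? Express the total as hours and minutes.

Today: 10:17 AM–8:39 PM = 10 h 22 min; less 30 min break → 9 h 52 min

9 h 52 min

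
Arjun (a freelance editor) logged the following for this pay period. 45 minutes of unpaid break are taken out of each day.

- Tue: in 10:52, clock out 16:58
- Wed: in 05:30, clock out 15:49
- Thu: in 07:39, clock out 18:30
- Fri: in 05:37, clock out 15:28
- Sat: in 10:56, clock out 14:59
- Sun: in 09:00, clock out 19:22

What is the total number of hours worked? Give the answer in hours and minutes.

Tue: 10:52–16:58 = 6 h 6 min; less 45 min break → 5 h 21 min
Wed: 05:30–15:49 = 10 h 19 min; less 45 min break → 9 h 34 min
Thu: 07:39–18:30 = 10 h 51 min; less 45 min break → 10 h 6 min
Fri: 05:37–15:28 = 9 h 51 min; less 45 min break → 9 h 6 min
Sat: 10:56–14:59 = 4 h 3 min; less 45 min break → 3 h 18 min
Sun: 09:00–19:22 = 10 h 22 min; less 45 min break → 9 h 37 min
Total: 5 h 21 min + 9 h 34 min + 10 h 6 min + 9 h 6 min + 3 h 18 min + 9 h 37 min = 47 h 2 min.

47 h 2 min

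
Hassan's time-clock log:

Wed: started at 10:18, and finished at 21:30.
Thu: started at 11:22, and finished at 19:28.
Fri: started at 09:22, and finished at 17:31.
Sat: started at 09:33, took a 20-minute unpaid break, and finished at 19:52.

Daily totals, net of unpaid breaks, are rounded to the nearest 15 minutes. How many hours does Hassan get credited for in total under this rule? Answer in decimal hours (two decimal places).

37.50 hours

Wed: 10:18–21:30 = 11 h 12 min → rounds to 11 h 15 min
Thu: 11:22–19:28 = 8 h 6 min → rounds to 8 h 0 min
Fri: 09:22–17:31 = 8 h 9 min → rounds to 8 h 15 min
Sat: 09:33–19:52 = 10 h 19 min − 20 min = 9 h 59 min → rounds to 10 h 0 min
Total credited: 37 h 30 min.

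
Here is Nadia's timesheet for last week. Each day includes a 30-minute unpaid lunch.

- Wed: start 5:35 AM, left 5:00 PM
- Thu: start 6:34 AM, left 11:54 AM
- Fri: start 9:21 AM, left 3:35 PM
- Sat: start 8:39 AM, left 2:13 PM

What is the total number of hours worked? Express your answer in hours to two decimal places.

Wed: 5:35 AM–5:00 PM = 11 h 25 min; less 30 min break → 10 h 55 min
Thu: 6:34 AM–11:54 AM = 5 h 20 min; less 30 min break → 4 h 50 min
Fri: 9:21 AM–3:35 PM = 6 h 14 min; less 30 min break → 5 h 44 min
Sat: 8:39 AM–2:13 PM = 5 h 34 min; less 30 min break → 5 h 4 min
Total: 10 h 55 min + 4 h 50 min + 5 h 44 min + 5 h 4 min = 26 h 33 min.

26.55 hours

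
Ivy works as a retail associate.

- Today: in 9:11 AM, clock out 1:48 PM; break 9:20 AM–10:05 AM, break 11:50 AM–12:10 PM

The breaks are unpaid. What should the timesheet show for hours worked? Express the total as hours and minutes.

Today: 9:11 AM–1:48 PM = 4 h 37 min; less 65 min break → 3 h 32 min

3 h 32 min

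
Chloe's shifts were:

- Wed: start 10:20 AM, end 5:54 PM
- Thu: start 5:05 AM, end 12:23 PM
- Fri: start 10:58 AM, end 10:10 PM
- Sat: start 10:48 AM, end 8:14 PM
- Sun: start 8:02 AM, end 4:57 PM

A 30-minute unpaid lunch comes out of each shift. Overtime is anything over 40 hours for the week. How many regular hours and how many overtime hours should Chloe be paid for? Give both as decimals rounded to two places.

Wed: 10:20 AM–5:54 PM = 7 h 34 min; less 30 min break → 7 h 4 min
Thu: 5:05 AM–12:23 PM = 7 h 18 min; less 30 min break → 6 h 48 min
Fri: 10:58 AM–10:10 PM = 11 h 12 min; less 30 min break → 10 h 42 min
Sat: 10:48 AM–8:14 PM = 9 h 26 min; less 30 min break → 8 h 56 min
Sun: 8:02 AM–4:57 PM = 8 h 55 min; less 30 min break → 8 h 25 min
Total worked: 41 h 55 min = 41.92 h.
Threshold 40 h → overtime 1 h 55 min, regular 40 h 0 min.

Regular 40.00 hours, overtime 1.92 hours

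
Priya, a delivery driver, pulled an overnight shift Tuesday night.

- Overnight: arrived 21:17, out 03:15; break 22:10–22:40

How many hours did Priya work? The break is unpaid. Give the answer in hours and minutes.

5 h 28 min

Overnight: 21:17 → midnight = 2 h 43 min; midnight → 03:15 = 3 h 15 min; span 5 h 58 min; less 30 min break → 5 h 28 min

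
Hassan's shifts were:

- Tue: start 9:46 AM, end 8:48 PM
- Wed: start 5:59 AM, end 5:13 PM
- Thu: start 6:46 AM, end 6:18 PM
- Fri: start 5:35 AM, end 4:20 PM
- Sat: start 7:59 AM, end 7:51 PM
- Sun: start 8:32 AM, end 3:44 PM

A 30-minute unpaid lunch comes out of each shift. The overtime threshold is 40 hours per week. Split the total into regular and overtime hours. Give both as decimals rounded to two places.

Regular 40.00 hours, overtime 20.62 hours

Tue: 9:46 AM–8:48 PM = 11 h 2 min; less 30 min break → 10 h 32 min
Wed: 5:59 AM–5:13 PM = 11 h 14 min; less 30 min break → 10 h 44 min
Thu: 6:46 AM–6:18 PM = 11 h 32 min; less 30 min break → 11 h 2 min
Fri: 5:35 AM–4:20 PM = 10 h 45 min; less 30 min break → 10 h 15 min
Sat: 7:59 AM–7:51 PM = 11 h 52 min; less 30 min break → 11 h 22 min
Sun: 8:32 AM–3:44 PM = 7 h 12 min; less 30 min break → 6 h 42 min
Total worked: 60 h 37 min = 60.62 h.
Threshold 40 h → overtime 20 h 37 min, regular 40 h 0 min.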